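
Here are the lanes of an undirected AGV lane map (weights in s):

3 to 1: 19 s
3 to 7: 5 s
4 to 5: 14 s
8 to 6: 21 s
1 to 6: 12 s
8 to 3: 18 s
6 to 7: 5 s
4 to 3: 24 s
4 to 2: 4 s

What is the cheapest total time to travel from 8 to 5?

56 s

Shortest distances from 8:
8: 0
3: 18  (via 8)
6: 21  (via 8)
7: 23  (via 3)
1: 33  (via 6)
4: 42  (via 3)
2: 46  (via 4)
5: 56  (via 4)
Shortest route: 8–3–4–5 = 56 s.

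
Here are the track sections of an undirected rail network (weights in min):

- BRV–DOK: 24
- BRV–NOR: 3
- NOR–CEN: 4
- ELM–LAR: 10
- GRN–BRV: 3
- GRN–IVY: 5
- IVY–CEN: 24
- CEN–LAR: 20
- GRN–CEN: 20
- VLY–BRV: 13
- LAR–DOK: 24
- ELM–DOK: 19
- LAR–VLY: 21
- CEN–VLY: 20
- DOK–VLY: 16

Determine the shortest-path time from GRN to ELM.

Shortest distances from GRN:
GRN: 0
BRV: 3  (via GRN)
IVY: 5  (via GRN)
NOR: 6  (via BRV)
CEN: 10  (via NOR)
VLY: 16  (via BRV)
DOK: 27  (via BRV)
LAR: 30  (via CEN)
ELM: 40  (via LAR)
Shortest route: GRN → BRV → NOR → CEN → LAR → ELM = 40 min.

40 min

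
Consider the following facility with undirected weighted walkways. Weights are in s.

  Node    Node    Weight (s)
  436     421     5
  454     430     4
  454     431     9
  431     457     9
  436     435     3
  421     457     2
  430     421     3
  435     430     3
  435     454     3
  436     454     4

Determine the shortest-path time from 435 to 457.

8 s

Running Dijkstra from 435:
435: 0
430: 3  (via 435)
454: 3  (via 435)
436: 3  (via 435)
421: 6  (via 430)
457: 8  (via 421)
Shortest route: 435 → 430 → 421 → 457 = 8 s.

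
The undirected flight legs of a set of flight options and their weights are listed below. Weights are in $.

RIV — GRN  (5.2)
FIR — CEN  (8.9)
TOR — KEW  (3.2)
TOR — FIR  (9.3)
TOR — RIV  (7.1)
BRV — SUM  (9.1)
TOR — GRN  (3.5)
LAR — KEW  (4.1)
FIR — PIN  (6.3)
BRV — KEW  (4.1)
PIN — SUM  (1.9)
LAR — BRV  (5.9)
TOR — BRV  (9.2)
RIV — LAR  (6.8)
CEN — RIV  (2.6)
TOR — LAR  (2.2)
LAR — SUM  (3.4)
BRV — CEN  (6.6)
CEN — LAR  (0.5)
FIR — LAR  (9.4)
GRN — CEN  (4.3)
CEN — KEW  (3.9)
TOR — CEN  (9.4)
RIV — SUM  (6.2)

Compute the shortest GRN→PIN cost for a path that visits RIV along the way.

Best GRN to RIV: GRN → RIV costing 5.2
Best RIV to PIN: RIV → SUM → PIN costing 8.1
Total via RIV: 5.2 + 8.1 = $13.3.

$13.3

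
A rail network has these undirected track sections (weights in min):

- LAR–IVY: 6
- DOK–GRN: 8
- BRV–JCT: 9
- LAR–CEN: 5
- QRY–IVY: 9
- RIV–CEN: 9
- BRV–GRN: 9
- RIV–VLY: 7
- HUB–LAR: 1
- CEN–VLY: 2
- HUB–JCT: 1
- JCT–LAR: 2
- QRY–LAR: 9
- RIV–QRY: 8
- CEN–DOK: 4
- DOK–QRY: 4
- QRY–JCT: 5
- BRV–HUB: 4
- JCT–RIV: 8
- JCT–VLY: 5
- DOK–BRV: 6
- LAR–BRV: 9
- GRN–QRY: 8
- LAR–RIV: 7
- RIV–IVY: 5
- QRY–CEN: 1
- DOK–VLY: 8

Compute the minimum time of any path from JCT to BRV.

Candidate routes:
JCT - LAR - HUB - BRV: 2+1+4 = 7
JCT - BRV: 9 = 9
JCT - HUB - BRV: 1+4 = 5
JCT - LAR - BRV: 2+9 = 11
The minimum is 5 min via JCT - HUB - BRV.

5 min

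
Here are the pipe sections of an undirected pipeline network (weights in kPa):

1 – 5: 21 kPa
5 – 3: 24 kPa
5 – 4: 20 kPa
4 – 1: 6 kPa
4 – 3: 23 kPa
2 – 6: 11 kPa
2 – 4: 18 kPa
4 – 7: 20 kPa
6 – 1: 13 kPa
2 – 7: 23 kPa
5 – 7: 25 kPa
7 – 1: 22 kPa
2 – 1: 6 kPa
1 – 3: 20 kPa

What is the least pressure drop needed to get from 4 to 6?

19 kPa

Candidate routes:
4–1–6: 6+13 = 19
4–1–2–6: 6+6+11 = 23
The minimum is 19 kPa via 4–1–6.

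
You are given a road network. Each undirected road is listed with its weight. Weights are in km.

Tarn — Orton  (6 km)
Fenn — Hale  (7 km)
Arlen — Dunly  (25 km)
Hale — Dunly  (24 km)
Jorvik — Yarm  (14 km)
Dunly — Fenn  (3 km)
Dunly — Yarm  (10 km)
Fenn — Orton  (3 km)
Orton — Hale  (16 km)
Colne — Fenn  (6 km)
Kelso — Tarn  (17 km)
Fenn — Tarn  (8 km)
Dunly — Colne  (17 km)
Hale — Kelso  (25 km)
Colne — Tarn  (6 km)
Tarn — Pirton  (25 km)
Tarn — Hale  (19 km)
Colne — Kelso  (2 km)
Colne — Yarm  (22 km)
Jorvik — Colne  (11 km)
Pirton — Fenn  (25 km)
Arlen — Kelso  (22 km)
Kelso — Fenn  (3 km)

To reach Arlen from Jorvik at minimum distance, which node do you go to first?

Colne

Enumerating some paths:
Jorvik–Colne–Kelso–Fenn–Dunly–Arlen: 11+2+3+3+25 = 44
Jorvik–Colne–Kelso–Arlen: 11+2+22 = 35
Jorvik–Colne–Fenn–Kelso–Arlen: 11+6+3+22 = 42
Jorvik–Colne–Fenn–Dunly–Arlen: 11+6+3+25 = 45
Cheapest is Jorvik–Colne–Kelso–Arlen at 35 km.
So from Jorvik the first move is to Colne.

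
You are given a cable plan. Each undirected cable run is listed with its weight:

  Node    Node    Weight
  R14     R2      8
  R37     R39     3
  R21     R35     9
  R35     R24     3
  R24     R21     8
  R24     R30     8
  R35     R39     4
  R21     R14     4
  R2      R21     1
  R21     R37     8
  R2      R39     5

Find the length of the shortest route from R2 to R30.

17

Running Dijkstra from R2:
R2: 0
R21: 1  (via R2)
R39: 5  (via R2)
R14: 5  (via R21)
R37: 8  (via R39)
R24: 9  (via R21)
R35: 9  (via R39)
R30: 17  (via R24)
Shortest route: R2 → R21 → R24 → R30 = 17.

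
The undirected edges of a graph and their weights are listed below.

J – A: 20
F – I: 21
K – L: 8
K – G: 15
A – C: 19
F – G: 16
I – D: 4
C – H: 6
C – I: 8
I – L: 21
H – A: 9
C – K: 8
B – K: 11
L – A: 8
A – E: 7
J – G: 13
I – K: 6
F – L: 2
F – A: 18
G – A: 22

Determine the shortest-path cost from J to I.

34

Candidate routes:
J - G - K - I: 13+15+6 = 34
J - G - K - C - I: 13+15+8+8 = 44
J - A - L - K - I: 20+8+8+6 = 42
J - A - H - C - I: 20+9+6+8 = 43
Cheapest is J - G - K - I at 34.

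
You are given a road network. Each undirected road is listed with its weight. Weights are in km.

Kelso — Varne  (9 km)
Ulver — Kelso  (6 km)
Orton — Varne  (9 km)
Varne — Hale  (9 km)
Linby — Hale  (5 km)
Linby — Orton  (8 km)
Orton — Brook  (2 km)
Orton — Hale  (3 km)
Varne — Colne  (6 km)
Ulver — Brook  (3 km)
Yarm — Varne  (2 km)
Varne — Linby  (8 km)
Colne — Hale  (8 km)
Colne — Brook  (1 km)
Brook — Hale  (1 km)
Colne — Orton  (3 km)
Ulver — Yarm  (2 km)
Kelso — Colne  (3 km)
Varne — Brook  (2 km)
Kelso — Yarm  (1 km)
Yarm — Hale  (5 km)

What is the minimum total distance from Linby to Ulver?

Candidate routes:
Linby - Hale - Yarm - Ulver: 5+5+2 = 12
Linby - Hale - Brook - Ulver: 5+1+3 = 9
Cheapest is Linby - Hale - Brook - Ulver at 9 km.

9 km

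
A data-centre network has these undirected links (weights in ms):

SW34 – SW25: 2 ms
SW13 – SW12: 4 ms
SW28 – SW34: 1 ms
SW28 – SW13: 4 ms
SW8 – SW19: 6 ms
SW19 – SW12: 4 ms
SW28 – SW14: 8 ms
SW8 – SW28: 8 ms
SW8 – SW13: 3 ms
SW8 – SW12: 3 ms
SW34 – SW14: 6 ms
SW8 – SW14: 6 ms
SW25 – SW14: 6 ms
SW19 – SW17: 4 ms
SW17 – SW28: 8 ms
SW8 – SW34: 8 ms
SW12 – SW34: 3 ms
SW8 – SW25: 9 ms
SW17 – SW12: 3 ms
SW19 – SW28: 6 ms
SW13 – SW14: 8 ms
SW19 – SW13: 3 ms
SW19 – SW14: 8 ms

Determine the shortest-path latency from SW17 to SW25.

Candidate routes:
SW17 - SW28 - SW34 - SW25: 8+1+2 = 11
SW17 - SW12 - SW34 - SW25: 3+3+2 = 8
SW17 - SW19 - SW12 - SW34 - SW25: 4+4+3+2 = 13
SW17 - SW19 - SW28 - SW34 - SW25: 4+6+1+2 = 13
Cheapest is SW17 - SW12 - SW34 - SW25 at 8 ms.

8 ms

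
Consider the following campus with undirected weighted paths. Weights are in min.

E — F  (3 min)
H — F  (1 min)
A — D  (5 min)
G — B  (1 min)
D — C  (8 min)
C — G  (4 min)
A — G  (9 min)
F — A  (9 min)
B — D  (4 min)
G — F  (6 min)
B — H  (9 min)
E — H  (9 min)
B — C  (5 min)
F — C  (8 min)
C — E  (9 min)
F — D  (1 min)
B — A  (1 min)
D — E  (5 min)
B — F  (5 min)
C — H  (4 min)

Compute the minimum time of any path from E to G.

Settle nodes by increasing distance from E:
E: 0
F: 3  (via E)
D: 4  (via F)
H: 4  (via F)
B: 8  (via F)
C: 8  (via H)
A: 9  (via D)
G: 9  (via F)
Shortest route: E → F → G = 9 min.

9 min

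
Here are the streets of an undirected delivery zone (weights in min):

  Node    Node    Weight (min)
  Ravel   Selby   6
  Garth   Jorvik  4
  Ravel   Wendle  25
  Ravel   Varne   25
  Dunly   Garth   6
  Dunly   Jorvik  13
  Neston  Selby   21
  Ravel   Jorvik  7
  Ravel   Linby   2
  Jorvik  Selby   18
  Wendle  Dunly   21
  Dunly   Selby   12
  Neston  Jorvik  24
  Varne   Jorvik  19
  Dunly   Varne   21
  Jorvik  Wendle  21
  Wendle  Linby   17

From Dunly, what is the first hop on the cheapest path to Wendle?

Enumerating some paths:
Dunly - Jorvik - Wendle: 13+21 = 34
Dunly - Wendle: 21 = 21
Dunly - Garth - Jorvik - Wendle: 6+4+21 = 31
Dunly - Garth - Jorvik - Ravel - Linby - Wendle: 6+4+7+2+17 = 36
Cheapest is Dunly - Wendle at 21 min.
So from Dunly the first move is to Wendle.

Wendle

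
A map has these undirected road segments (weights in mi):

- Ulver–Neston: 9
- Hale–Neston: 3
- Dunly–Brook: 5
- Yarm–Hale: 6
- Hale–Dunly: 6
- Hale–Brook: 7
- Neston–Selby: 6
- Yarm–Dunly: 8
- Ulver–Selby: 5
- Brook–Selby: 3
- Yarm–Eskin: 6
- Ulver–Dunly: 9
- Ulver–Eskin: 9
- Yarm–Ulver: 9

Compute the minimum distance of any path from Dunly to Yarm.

8 mi

Settle nodes by increasing distance from Dunly:
Dunly: 0
Brook: 5  (via Dunly)
Hale: 6  (via Dunly)
Selby: 8  (via Brook)
Yarm: 8  (via Dunly)
Shortest route: Dunly–Yarm = 8 mi.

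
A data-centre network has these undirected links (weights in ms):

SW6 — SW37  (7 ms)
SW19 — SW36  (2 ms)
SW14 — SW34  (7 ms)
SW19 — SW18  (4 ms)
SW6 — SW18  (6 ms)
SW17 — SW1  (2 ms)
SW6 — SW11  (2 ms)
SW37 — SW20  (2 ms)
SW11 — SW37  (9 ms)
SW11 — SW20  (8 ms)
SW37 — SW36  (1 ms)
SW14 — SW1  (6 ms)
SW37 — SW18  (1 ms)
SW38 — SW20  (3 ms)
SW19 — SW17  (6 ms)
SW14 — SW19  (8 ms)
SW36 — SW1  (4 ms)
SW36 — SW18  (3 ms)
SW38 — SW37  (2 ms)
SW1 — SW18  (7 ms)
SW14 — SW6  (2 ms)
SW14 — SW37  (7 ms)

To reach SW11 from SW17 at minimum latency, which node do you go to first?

SW1

Candidate routes:
SW17–SW1–SW14–SW6–SW11: 2+6+2+2 = 12
SW17–SW1–SW36–SW37–SW6–SW11: 2+4+1+7+2 = 16
SW17–SW1–SW36–SW37–SW18–SW6–SW11: 2+4+1+1+6+2 = 16
Cheapest is SW17–SW1–SW14–SW6–SW11 at 12 ms.
So from SW17 the first move is to SW1.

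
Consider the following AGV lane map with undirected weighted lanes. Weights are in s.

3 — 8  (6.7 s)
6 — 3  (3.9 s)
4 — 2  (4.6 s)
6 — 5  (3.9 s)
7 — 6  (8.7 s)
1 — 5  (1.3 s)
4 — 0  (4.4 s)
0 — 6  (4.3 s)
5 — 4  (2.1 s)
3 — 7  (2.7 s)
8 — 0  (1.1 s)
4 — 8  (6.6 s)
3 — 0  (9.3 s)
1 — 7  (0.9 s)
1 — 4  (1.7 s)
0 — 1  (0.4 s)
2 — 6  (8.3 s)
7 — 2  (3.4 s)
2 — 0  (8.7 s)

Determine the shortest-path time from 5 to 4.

Running Dijkstra from 5:
5: 0
1: 1.3  (via 5)
0: 1.7  (via 1)
4: 2.1  (via 5)
Shortest route: 5 → 4 = 2.1 s.

2.1 s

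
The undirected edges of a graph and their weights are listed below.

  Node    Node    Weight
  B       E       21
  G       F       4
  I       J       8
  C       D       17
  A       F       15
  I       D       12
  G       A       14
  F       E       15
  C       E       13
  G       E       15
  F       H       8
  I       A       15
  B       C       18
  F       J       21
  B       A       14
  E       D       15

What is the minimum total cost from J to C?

Shortest distances from J:
J: 0
I: 8  (via J)
D: 20  (via I)
F: 21  (via J)
A: 23  (via I)
G: 25  (via F)
H: 29  (via F)
E: 35  (via D)
B: 37  (via A)
C: 37  (via D)
Shortest route: J → I → D → C = 37.

37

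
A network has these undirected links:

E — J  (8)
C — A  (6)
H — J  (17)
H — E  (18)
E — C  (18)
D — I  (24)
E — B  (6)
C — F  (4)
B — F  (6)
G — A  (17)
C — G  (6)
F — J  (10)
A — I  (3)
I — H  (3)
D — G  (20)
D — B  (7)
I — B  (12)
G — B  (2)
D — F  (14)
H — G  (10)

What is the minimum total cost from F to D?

13

Shortest distances from F:
F: 0
C: 4  (via F)
B: 6  (via F)
G: 8  (via B)
A: 10  (via C)
J: 10  (via F)
E: 12  (via B)
D: 13  (via B)
Shortest route: F → B → D = 13.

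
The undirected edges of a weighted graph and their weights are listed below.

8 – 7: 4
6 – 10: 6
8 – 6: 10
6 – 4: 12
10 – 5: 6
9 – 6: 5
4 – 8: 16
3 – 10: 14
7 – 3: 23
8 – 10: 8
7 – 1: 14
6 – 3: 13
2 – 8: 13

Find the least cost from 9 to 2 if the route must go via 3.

Best 9 to 3: 9–6–3 costing 18
Best 3 to 2: 3–10–8–2 costing 35
Total via 3: 18 + 35 = 53.

53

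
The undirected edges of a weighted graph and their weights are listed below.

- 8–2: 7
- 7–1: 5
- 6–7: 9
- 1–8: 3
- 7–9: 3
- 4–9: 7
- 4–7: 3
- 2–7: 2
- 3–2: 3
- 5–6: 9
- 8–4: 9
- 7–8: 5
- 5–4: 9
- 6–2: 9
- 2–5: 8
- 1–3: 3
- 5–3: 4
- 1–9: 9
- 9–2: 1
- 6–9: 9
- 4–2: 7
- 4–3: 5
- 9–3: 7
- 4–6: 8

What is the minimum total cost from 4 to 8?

8

Enumerating some paths:
4 - 7 - 8: 3+5 = 8
4 - 7 - 1 - 8: 3+5+3 = 11
4 - 8: 9 = 9
Cheapest is 4 - 7 - 8 at 8.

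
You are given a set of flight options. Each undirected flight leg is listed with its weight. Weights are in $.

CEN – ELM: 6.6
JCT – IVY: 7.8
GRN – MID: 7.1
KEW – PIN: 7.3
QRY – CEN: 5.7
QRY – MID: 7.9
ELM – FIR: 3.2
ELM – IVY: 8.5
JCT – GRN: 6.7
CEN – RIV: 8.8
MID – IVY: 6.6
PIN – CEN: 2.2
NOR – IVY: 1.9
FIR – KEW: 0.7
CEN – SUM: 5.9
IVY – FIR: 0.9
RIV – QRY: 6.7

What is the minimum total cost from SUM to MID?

Candidate routes:
SUM–CEN–ELM–FIR–IVY–MID: 5.9+6.6+3.2+0.9+6.6 = 23.2
SUM–CEN–QRY–MID: 5.9+5.7+7.9 = 19.5
SUM–CEN–ELM–IVY–MID: 5.9+6.6+8.5+6.6 = 27.6
SUM–CEN–PIN–KEW–FIR–IVY–MID: 5.9+2.2+7.3+0.7+0.9+6.6 = 23.6
The minimum is $19.5 via SUM–CEN–QRY–MID.

$19.5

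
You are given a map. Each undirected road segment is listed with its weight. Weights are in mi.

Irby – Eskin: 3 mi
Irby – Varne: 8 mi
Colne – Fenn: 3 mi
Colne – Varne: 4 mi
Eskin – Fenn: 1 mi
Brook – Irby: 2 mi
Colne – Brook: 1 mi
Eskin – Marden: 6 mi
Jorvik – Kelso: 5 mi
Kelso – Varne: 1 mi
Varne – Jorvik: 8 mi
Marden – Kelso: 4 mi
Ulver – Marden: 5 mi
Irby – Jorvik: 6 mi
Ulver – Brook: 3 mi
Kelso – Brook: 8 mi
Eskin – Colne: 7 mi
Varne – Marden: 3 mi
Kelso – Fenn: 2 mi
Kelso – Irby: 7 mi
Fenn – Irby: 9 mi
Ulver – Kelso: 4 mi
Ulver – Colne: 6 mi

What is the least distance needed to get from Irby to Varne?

7 mi

Shortest distances from Irby:
Irby: 0
Brook: 2  (via Irby)
Eskin: 3  (via Irby)
Colne: 3  (via Brook)
Fenn: 4  (via Eskin)
Ulver: 5  (via Brook)
Jorvik: 6  (via Irby)
Kelso: 6  (via Fenn)
Varne: 7  (via Colne)
Shortest route: Irby–Brook–Colne–Varne = 7 mi.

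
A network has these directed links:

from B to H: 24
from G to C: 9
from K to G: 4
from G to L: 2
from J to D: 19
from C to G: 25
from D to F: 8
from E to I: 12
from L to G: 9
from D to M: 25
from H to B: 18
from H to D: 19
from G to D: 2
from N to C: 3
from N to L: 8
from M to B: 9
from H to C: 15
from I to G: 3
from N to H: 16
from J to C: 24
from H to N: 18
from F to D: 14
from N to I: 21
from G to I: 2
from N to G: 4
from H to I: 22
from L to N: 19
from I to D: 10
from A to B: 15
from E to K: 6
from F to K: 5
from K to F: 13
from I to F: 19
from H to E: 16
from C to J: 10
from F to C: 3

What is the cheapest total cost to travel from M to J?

Running Dijkstra from M:
M: 0
B: 9  (via M)
H: 33  (via B)
C: 48  (via H)
E: 49  (via H)
N: 51  (via H)
D: 52  (via H)
G: 55  (via N)
I: 55  (via H)
K: 55  (via E)
L: 57  (via G)
J: 58  (via C)
Shortest route: M–B–H–C–J = 58.

58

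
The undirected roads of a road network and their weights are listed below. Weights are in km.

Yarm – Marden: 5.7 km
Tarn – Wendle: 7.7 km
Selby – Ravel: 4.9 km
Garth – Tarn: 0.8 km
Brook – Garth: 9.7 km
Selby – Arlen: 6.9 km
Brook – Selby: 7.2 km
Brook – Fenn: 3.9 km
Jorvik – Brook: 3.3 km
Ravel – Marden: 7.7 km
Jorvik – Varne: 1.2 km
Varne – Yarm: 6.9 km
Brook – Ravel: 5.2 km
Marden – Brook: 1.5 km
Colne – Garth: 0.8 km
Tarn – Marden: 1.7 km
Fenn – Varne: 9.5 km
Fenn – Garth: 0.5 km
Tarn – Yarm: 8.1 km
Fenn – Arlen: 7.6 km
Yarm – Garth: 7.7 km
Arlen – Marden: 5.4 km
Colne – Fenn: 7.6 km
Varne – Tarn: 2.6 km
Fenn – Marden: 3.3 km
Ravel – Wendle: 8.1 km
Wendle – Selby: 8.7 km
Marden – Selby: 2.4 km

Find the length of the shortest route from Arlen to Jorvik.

10.2 km

Running Dijkstra from Arlen:
Arlen: 0
Marden: 5.4  (via Arlen)
Brook: 6.9  (via Marden)
Selby: 6.9  (via Arlen)
Tarn: 7.1  (via Marden)
Fenn: 7.6  (via Arlen)
Garth: 7.9  (via Tarn)
Colne: 8.7  (via Garth)
Varne: 9.7  (via Tarn)
Jorvik: 10.2  (via Brook)
Shortest route: Arlen → Marden → Brook → Jorvik = 10.2 km.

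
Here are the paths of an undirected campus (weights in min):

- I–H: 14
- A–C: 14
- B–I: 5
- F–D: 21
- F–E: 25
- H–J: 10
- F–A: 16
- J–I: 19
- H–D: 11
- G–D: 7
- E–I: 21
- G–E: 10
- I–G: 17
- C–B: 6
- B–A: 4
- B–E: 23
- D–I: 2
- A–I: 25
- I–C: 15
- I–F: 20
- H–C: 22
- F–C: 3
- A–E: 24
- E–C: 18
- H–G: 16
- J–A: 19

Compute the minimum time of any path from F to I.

Compare a few routes:
F → I: 20 = 20
F → C → B → I: 3+6+5 = 14
F → D → I: 21+2 = 23
F → C → I: 3+15 = 18
The minimum is 14 min via F → C → B → I.

14 min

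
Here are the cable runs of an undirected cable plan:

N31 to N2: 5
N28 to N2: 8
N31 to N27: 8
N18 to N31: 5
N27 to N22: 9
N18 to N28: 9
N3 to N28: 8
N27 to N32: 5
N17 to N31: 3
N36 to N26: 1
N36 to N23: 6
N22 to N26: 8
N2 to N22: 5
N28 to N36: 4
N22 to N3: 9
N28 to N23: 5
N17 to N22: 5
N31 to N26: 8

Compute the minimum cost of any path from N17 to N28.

Running Dijkstra from N17:
N17: 0
N31: 3  (via N17)
N22: 5  (via N17)
N18: 8  (via N31)
N2: 8  (via N31)
N26: 11  (via N31)
N27: 11  (via N31)
N36: 12  (via N26)
N3: 14  (via N22)
N28: 16  (via N2)
Shortest route: N17–N31–N2–N28 = 16.

16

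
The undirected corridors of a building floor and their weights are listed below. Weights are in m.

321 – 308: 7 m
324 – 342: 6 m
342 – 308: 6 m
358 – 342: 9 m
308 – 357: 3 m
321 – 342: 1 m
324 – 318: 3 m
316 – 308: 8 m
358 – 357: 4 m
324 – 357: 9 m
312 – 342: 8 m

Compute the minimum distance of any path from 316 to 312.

Running Dijkstra from 316:
316: 0
308: 8  (via 316)
357: 11  (via 308)
342: 14  (via 308)
321: 15  (via 308)
358: 15  (via 357)
324: 20  (via 357)
312: 22  (via 342)
Shortest route: 316–308–342–312 = 22 m.

22 m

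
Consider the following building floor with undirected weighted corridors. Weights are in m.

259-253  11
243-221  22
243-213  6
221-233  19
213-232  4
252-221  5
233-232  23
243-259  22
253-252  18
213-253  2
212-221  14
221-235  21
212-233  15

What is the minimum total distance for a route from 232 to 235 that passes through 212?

73 m

Shortest 232→212: 232–233–212 = 38
Best 212 to 235: 212–221–235 costing 35
Total via 212: 38 + 35 = 73 m.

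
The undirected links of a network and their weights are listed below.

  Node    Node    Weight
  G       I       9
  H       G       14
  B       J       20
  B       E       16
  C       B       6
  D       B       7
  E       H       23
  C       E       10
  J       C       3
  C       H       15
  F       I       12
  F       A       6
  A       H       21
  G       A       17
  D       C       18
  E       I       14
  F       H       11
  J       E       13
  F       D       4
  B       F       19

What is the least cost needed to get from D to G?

Enumerating some paths:
D - F - H - G: 4+11+14 = 29
D - F - A - G: 4+6+17 = 27
D - F - I - G: 4+12+9 = 25
D - B - C - H - G: 7+6+15+14 = 42
The minimum is 25 via D - F - I - G.

25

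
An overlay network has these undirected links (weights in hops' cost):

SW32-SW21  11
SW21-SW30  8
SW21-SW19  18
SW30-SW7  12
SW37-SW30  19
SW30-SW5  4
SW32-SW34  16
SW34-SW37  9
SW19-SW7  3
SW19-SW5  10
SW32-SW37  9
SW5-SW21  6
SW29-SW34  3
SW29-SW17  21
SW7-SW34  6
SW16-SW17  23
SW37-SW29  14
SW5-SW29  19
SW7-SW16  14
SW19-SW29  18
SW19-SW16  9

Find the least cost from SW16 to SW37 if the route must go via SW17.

56 hops' cost

Shortest SW16→SW17: SW16 → SW17 = 23
Best SW17 to SW37: SW17 → SW29 → SW34 → SW37 costing 33
Total via SW17: 23 + 33 = 56 hops' cost.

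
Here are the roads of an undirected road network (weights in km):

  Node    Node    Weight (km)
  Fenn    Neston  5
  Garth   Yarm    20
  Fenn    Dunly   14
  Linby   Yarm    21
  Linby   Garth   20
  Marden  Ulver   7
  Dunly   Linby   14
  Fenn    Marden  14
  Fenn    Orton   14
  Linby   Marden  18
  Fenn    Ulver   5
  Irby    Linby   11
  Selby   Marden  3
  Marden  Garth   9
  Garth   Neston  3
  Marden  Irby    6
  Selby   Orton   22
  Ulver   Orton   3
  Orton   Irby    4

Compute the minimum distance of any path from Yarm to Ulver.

33 km

Settle nodes by increasing distance from Yarm:
Yarm: 0
Garth: 20  (via Yarm)
Linby: 21  (via Yarm)
Neston: 23  (via Garth)
Fenn: 28  (via Neston)
Marden: 29  (via Garth)
Irby: 32  (via Linby)
Selby: 32  (via Marden)
Ulver: 33  (via Fenn)
Shortest route: Yarm → Garth → Neston → Fenn → Ulver = 33 km.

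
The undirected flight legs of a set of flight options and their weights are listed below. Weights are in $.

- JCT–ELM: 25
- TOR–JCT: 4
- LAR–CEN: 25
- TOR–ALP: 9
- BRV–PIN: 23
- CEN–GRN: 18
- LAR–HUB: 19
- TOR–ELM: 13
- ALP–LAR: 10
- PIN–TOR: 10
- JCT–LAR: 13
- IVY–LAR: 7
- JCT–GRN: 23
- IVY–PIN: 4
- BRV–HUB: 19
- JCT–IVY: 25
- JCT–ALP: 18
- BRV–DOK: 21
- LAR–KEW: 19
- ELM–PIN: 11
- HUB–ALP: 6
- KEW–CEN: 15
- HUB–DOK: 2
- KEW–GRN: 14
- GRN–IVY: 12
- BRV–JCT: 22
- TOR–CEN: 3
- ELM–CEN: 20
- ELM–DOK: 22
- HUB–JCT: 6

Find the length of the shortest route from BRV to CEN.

$29

Compare a few routes:
BRV–DOK–HUB–JCT–TOR–CEN: 21+2+6+4+3 = 36
BRV–PIN–TOR–CEN: 23+10+3 = 36
BRV–HUB–JCT–TOR–CEN: 19+6+4+3 = 32
BRV–JCT–TOR–CEN: 22+4+3 = 29
Cheapest is BRV–JCT–TOR–CEN at $29.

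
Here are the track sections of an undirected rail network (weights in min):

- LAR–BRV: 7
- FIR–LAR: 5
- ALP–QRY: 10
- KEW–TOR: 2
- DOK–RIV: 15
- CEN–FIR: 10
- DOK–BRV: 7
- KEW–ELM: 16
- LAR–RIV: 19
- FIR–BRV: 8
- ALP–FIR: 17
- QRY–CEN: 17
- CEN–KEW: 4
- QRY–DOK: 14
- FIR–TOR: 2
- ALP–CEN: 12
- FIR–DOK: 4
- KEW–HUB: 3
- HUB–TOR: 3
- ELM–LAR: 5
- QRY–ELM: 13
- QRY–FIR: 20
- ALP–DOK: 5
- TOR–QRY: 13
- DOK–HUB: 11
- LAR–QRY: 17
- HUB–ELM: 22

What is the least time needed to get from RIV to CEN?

Settle nodes by increasing distance from RIV:
RIV: 0
DOK: 15  (via RIV)
FIR: 19  (via DOK)
LAR: 19  (via RIV)
ALP: 20  (via DOK)
TOR: 21  (via FIR)
BRV: 22  (via DOK)
KEW: 23  (via TOR)
ELM: 24  (via LAR)
HUB: 24  (via TOR)
CEN: 27  (via KEW)
Shortest route: RIV → DOK → FIR → TOR → KEW → CEN = 27 min.

27 min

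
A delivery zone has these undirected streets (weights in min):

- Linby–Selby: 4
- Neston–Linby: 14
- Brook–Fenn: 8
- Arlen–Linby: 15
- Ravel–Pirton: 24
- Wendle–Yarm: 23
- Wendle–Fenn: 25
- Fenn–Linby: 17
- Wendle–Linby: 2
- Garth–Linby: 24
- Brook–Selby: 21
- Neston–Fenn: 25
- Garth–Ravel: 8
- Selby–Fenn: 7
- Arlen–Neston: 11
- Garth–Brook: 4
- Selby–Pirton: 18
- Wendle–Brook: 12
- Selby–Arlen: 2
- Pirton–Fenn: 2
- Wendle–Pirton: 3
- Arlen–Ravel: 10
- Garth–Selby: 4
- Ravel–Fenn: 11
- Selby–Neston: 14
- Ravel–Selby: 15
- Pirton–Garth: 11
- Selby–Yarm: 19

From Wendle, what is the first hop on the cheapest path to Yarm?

Yarm

Compare a few routes:
Wendle–Yarm: 23 = 23
Wendle–Linby–Selby–Yarm: 2+4+19 = 25
The minimum is 23 min via Wendle–Yarm.
So from Wendle the first move is to Yarm.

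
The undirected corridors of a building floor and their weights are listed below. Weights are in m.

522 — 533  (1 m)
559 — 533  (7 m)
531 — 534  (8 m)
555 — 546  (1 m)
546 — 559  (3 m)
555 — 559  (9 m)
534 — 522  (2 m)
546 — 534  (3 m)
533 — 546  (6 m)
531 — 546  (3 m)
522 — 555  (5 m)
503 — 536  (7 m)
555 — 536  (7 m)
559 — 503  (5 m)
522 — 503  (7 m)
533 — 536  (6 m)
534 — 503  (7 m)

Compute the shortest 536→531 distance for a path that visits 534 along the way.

Best 536 to 534: 536 → 533 → 522 → 534 costing 9
Best 534 to 531: 534 → 546 → 531 costing 6
Total via 534: 9 + 6 = 15 m.

15 m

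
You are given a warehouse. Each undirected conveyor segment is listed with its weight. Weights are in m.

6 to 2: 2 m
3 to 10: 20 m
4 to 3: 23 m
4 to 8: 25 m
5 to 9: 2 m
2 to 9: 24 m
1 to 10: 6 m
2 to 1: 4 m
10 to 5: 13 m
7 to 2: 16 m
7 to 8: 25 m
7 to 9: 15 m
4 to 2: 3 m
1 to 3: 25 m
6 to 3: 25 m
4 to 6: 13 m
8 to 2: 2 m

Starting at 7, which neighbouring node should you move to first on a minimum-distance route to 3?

Candidate routes:
7–2–4–3: 16+3+23 = 42
7–2–1–3: 16+4+25 = 45
7–2–6–3: 16+2+25 = 43
Cheapest is 7–2–4–3 at 42 m.
So from 7 the first move is to 2.

2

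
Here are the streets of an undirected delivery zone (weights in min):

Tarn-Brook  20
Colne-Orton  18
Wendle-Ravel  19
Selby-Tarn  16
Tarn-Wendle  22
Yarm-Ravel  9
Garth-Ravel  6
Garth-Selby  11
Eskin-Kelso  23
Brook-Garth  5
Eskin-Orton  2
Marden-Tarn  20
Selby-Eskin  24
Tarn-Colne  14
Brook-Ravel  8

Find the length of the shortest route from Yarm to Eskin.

50 min

Enumerating some paths:
Yarm - Ravel - Garth - Selby - Eskin: 9+6+11+24 = 50
Yarm - Ravel - Brook - Garth - Selby - Eskin: 9+8+5+11+24 = 57
The minimum is 50 min via Yarm - Ravel - Garth - Selby - Eskin.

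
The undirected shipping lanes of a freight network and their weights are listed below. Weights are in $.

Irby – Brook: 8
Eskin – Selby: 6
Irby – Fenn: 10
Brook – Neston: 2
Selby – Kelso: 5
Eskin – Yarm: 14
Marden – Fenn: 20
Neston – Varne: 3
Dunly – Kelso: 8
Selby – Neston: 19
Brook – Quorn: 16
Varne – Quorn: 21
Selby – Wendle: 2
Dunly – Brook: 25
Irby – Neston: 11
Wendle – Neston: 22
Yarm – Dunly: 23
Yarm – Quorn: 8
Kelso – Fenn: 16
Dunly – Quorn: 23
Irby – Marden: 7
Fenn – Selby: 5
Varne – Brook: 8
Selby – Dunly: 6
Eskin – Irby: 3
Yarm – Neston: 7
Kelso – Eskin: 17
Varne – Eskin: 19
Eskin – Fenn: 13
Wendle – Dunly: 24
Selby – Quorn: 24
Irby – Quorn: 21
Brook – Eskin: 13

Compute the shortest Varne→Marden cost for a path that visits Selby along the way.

Best Varne to Selby: Varne → Neston → Selby costing 22
Shortest Selby→Marden: Selby → Eskin → Irby → Marden = 16
Total via Selby: 22 + 16 = $38.

$38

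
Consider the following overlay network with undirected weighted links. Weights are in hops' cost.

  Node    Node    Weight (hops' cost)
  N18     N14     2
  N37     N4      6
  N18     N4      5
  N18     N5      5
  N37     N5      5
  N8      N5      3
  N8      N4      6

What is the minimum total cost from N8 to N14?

10 hops' cost

Compare a few routes:
N8–N4–N37–N5–N18–N14: 6+6+5+5+2 = 24
N8–N5–N18–N14: 3+5+2 = 10
N8–N5–N37–N4–N18–N14: 3+5+6+5+2 = 21
N8–N4–N18–N14: 6+5+2 = 13
The minimum is 10 hops' cost via N8–N5–N18–N14.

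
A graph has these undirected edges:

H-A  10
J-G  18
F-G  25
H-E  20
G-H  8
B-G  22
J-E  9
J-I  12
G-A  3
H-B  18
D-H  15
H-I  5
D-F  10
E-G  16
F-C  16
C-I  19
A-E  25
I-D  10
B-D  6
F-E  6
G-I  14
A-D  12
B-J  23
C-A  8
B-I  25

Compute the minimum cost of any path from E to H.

20

Compare a few routes:
E–J–I–H: 9+12+5 = 26
E–G–A–H: 16+3+10 = 29
E–G–H: 16+8 = 24
E–H: 20 = 20
The minimum is 20 via E–H.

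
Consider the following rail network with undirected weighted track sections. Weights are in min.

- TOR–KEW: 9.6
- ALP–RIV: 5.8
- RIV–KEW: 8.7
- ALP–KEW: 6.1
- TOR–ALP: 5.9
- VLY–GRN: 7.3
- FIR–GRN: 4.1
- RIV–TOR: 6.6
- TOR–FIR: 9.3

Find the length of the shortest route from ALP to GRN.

Enumerating some paths:
ALP–TOR–FIR–GRN: 5.9+9.3+4.1 = 19.3
ALP–KEW–TOR–FIR–GRN: 6.1+9.6+9.3+4.1 = 29.1
ALP–KEW–RIV–TOR–FIR–GRN: 6.1+8.7+6.6+9.3+4.1 = 34.8
ALP–RIV–TOR–FIR–GRN: 5.8+6.6+9.3+4.1 = 25.8
Cheapest is ALP–TOR–FIR–GRN at 19.3 min.

19.3 min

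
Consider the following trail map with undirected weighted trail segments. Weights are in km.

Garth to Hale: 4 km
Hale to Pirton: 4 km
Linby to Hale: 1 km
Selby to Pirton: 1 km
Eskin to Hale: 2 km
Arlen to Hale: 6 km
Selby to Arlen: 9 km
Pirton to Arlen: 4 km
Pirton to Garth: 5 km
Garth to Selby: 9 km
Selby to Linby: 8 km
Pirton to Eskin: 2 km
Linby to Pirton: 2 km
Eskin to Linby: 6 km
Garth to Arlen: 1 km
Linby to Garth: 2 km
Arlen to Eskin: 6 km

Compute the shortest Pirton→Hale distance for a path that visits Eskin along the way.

4 km

Best Pirton to Eskin: Pirton → Eskin costing 2
Shortest Eskin→Hale: Eskin → Hale = 2
Total via Eskin: 2 + 2 = 4 km.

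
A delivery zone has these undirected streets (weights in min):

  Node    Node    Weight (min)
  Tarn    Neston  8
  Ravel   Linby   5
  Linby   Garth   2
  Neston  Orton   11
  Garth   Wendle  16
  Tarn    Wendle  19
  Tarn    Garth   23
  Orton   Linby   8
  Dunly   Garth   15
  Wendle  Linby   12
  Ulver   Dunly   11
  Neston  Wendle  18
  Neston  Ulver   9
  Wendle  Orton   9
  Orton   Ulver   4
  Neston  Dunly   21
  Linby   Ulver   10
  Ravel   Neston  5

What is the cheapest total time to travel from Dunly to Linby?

17 min

Compare a few routes:
Dunly–Ulver–Linby: 11+10 = 21
Dunly–Garth–Linby: 15+2 = 17
Cheapest is Dunly–Garth–Linby at 17 min.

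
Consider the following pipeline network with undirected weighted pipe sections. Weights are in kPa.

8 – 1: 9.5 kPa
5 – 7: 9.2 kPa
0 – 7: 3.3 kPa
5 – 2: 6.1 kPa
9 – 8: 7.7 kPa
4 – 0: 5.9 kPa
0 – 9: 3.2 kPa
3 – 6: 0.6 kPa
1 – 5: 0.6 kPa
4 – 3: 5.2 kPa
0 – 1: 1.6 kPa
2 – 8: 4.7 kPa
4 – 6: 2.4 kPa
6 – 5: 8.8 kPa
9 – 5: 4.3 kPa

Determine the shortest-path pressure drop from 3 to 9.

Running Dijkstra from 3:
3: 0
6: 0.6  (via 3)
4: 3  (via 6)
0: 8.9  (via 4)
5: 9.4  (via 6)
1: 10  (via 5)
9: 12.1  (via 0)
Shortest route: 3–6–4–0–9 = 12.1 kPa.

12.1 kPa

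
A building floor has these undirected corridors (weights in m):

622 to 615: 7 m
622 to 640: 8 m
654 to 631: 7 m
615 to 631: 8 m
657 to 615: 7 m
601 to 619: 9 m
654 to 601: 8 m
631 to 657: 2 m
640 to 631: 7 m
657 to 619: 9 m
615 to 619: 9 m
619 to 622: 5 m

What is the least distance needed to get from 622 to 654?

22 m

Compare a few routes:
622 - 619 - 601 - 654: 5+9+8 = 22
622 - 615 - 657 - 631 - 654: 7+7+2+7 = 23
The minimum is 22 m via 622 - 619 - 601 - 654.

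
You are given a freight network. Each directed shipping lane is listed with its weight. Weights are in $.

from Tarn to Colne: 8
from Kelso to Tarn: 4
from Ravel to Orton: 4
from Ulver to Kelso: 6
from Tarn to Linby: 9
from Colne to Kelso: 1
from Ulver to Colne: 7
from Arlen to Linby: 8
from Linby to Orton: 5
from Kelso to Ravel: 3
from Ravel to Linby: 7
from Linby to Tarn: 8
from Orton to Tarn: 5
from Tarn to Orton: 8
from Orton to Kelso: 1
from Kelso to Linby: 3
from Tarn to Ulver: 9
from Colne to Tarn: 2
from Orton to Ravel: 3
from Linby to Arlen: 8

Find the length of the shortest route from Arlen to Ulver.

Enumerating some paths:
Arlen - Linby - Tarn - Ulver: 8+8+9 = 25
Arlen - Linby - Orton - Kelso - Tarn - Ulver: 8+5+1+4+9 = 27
The minimum is $25 via Arlen - Linby - Tarn - Ulver.

$25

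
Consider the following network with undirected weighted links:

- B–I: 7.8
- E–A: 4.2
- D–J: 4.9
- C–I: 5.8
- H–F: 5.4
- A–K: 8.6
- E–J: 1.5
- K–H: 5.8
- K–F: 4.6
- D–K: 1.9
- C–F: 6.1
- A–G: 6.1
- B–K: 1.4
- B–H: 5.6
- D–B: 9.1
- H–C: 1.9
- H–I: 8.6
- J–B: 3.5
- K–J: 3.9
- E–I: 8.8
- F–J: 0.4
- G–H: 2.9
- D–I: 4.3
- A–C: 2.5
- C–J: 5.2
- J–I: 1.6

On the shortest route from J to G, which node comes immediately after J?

F

Candidate routes:
J - F - C - H - G: 0.4+6.1+1.9+2.9 = 11.3
J - C - H - G: 5.2+1.9+2.9 = 10
J - F - H - G: 0.4+5.4+2.9 = 8.7
The minimum is 8.7 via J - F - H - G.
So from J the first move is to F.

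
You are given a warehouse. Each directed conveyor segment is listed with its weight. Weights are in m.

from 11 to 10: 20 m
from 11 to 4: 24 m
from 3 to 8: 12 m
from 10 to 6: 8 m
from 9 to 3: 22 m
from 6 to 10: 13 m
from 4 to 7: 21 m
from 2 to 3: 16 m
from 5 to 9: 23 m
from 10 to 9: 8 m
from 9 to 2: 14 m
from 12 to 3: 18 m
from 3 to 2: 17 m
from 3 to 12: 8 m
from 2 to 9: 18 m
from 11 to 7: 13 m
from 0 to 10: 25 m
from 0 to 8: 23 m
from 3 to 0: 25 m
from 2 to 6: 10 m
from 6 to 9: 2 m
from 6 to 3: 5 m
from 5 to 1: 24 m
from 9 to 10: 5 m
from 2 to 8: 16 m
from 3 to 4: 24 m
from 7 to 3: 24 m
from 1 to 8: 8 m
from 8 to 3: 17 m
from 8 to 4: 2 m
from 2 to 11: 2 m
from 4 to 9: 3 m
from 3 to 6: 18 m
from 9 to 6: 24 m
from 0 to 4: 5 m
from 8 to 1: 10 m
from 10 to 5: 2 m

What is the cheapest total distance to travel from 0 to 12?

Candidate routes:
0 - 4 - 9 - 3 - 12: 5+3+22+8 = 38
0 - 4 - 9 - 10 - 6 - 3 - 12: 5+3+5+8+5+8 = 34
0 - 4 - 9 - 2 - 6 - 3 - 12: 5+3+14+10+5+8 = 45
Cheapest is 0 - 4 - 9 - 10 - 6 - 3 - 12 at 34 m.

34 m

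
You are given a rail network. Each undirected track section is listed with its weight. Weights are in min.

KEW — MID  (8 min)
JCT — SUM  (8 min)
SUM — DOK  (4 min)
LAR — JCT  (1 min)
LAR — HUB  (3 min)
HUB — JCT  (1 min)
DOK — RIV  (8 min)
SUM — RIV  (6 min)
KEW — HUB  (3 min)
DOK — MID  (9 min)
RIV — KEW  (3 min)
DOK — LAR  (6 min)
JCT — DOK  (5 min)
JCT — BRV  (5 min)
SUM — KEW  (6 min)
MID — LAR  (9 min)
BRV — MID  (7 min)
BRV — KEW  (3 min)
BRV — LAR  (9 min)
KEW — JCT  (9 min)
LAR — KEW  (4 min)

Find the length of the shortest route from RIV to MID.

Enumerating some paths:
RIV - KEW - MID: 3+8 = 11
RIV - KEW - BRV - MID: 3+3+7 = 13
The minimum is 11 min via RIV - KEW - MID.

11 min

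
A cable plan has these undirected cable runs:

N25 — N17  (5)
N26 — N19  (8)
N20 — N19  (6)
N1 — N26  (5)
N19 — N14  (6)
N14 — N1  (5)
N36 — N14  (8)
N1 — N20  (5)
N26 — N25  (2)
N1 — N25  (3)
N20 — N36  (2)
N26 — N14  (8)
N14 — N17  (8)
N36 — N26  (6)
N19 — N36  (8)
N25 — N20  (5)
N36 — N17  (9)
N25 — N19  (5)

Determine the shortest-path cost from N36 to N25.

7

Settle nodes by increasing distance from N36:
N36: 0
N20: 2  (via N36)
N26: 6  (via N36)
N25: 7  (via N20)
Shortest route: N36 → N20 → N25 = 7.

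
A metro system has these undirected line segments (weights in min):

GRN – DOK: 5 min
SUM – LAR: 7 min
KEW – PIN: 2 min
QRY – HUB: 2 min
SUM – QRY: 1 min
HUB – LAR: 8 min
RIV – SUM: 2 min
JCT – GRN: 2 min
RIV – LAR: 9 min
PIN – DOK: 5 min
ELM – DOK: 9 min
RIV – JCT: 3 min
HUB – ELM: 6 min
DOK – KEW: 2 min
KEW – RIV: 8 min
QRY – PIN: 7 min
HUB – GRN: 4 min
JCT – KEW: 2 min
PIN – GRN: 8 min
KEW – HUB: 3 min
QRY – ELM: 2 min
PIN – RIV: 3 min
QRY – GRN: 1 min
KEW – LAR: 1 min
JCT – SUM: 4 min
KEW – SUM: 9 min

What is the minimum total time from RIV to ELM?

5 min

Candidate routes:
RIV–JCT–GRN–QRY–ELM: 3+2+1+2 = 8
RIV–SUM–QRY–ELM: 2+1+2 = 5
RIV–JCT–SUM–QRY–ELM: 3+4+1+2 = 10
RIV–SUM–JCT–GRN–QRY–ELM: 2+4+2+1+2 = 11
Cheapest is RIV–SUM–QRY–ELM at 5 min.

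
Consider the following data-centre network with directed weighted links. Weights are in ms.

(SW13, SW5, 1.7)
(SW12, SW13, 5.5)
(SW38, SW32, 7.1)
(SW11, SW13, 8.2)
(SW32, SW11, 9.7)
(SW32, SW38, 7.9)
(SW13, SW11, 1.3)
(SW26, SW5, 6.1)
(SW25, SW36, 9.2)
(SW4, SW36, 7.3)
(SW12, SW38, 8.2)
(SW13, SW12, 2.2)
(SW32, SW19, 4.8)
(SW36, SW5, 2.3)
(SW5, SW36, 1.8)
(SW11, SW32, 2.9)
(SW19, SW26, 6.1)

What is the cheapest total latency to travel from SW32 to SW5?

Running Dijkstra from SW32:
SW32: 0
SW19: 4.8  (via SW32)
SW38: 7.9  (via SW32)
SW11: 9.7  (via SW32)
SW26: 10.9  (via SW19)
SW5: 17  (via SW26)
Shortest route: SW32 → SW19 → SW26 → SW5 = 17 ms.

17 ms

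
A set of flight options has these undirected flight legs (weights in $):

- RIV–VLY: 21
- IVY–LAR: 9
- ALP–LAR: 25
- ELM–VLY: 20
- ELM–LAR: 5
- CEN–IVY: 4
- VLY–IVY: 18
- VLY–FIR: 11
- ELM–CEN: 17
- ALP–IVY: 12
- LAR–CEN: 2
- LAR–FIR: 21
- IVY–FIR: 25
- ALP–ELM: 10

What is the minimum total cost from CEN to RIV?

$43

Candidate routes:
CEN → LAR → ELM → VLY → RIV: 2+5+20+21 = 48
CEN → LAR → IVY → VLY → RIV: 2+9+18+21 = 50
CEN → LAR → FIR → VLY → RIV: 2+21+11+21 = 55
CEN → IVY → VLY → RIV: 4+18+21 = 43
The minimum is $43 via CEN → IVY → VLY → RIV.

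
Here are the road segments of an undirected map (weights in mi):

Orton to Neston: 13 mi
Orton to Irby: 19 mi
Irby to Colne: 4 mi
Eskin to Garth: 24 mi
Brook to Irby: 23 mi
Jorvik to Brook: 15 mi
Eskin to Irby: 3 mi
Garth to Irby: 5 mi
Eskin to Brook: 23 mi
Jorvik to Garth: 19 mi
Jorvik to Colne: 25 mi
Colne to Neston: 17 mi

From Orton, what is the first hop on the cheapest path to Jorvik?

Irby

Candidate routes:
Orton–Irby–Brook–Jorvik: 19+23+15 = 57
Orton–Irby–Colne–Jorvik: 19+4+25 = 48
Orton–Neston–Colne–Jorvik: 13+17+25 = 55
Orton–Irby–Garth–Jorvik: 19+5+19 = 43
Cheapest is Orton–Irby–Garth–Jorvik at 43 mi.
So from Orton the first move is to Irby.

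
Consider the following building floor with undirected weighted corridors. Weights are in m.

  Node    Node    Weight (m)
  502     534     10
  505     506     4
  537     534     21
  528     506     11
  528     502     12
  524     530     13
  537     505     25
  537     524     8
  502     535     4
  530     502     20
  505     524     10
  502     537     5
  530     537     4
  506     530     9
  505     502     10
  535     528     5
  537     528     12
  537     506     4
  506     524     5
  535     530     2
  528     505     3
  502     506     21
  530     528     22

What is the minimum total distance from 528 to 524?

12 m

Shortest distances from 528:
528: 0
505: 3  (via 528)
535: 5  (via 528)
530: 7  (via 535)
506: 7  (via 505)
502: 9  (via 535)
537: 11  (via 530)
524: 12  (via 506)
Shortest route: 528–505–506–524 = 12 m.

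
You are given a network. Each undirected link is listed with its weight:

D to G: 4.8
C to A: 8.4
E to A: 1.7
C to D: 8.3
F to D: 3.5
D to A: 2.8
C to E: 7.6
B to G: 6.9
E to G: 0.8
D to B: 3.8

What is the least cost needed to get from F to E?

8

Settle nodes by increasing distance from F:
F: 0
D: 3.5  (via F)
A: 6.3  (via D)
B: 7.3  (via D)
E: 8  (via A)
Shortest route: F → D → A → E = 8.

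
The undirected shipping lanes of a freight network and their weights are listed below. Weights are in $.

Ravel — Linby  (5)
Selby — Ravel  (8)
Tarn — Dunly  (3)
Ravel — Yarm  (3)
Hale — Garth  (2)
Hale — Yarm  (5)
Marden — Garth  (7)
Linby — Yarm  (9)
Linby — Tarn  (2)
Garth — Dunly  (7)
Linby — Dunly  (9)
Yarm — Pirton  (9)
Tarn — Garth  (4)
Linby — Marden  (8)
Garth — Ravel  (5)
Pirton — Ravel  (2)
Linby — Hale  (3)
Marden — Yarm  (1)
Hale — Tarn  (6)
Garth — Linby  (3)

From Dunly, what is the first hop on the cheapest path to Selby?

Tarn

Enumerating some paths:
Dunly → Tarn → Linby → Garth → Ravel → Selby: 3+2+3+5+8 = 21
Dunly → Garth → Ravel → Selby: 7+5+8 = 20
Dunly → Tarn → Linby → Ravel → Selby: 3+2+5+8 = 18
Dunly → Tarn → Garth → Ravel → Selby: 3+4+5+8 = 20
The minimum is $18 via Dunly → Tarn → Linby → Ravel → Selby.
So from Dunly the first move is to Tarn.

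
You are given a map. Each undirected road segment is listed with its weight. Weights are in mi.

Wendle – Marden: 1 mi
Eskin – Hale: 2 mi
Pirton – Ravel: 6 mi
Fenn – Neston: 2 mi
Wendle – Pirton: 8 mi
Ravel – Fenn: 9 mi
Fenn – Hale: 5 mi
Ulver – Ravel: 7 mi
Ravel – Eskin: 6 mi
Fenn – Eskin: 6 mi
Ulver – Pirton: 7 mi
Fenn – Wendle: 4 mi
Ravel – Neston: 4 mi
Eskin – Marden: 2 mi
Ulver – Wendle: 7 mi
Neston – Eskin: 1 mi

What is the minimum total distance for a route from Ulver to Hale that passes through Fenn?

16 mi

Best Ulver to Fenn: Ulver → Wendle → Fenn costing 11
Shortest Fenn→Hale: Fenn → Hale = 5
Total via Fenn: 11 + 5 = 16 mi.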